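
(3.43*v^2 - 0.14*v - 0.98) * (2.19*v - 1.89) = 7.5117*v^3 - 6.7893*v^2 - 1.8816*v + 1.8522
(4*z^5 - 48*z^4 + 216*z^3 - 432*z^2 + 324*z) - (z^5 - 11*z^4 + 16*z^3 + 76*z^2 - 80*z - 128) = 3*z^5 - 37*z^4 + 200*z^3 - 508*z^2 + 404*z + 128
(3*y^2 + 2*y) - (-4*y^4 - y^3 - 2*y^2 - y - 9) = 4*y^4 + y^3 + 5*y^2 + 3*y + 9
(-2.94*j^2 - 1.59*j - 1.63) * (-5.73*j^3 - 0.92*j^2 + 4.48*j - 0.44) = 16.8462*j^5 + 11.8155*j^4 - 2.3685*j^3 - 4.33*j^2 - 6.6028*j + 0.7172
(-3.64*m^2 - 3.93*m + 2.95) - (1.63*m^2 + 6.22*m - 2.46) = -5.27*m^2 - 10.15*m + 5.41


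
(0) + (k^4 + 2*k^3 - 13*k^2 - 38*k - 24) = k^4 + 2*k^3 - 13*k^2 - 38*k - 24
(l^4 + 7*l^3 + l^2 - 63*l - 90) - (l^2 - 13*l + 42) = l^4 + 7*l^3 - 50*l - 132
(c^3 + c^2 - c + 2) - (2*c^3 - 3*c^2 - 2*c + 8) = -c^3 + 4*c^2 + c - 6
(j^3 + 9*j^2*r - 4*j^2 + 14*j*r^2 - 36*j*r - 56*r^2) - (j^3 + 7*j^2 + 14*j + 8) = 9*j^2*r - 11*j^2 + 14*j*r^2 - 36*j*r - 14*j - 56*r^2 - 8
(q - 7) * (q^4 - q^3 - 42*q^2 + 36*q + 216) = q^5 - 8*q^4 - 35*q^3 + 330*q^2 - 36*q - 1512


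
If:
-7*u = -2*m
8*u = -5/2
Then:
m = -35/32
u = -5/16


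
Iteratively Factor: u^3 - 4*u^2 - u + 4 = (u + 1)*(u^2 - 5*u + 4) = (u - 4)*(u + 1)*(u - 1)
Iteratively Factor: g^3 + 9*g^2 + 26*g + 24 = (g + 3)*(g^2 + 6*g + 8) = (g + 2)*(g + 3)*(g + 4)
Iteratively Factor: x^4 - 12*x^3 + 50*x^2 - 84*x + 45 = (x - 5)*(x^3 - 7*x^2 + 15*x - 9) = (x - 5)*(x - 3)*(x^2 - 4*x + 3) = (x - 5)*(x - 3)^2*(x - 1)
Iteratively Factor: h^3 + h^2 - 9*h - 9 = (h + 3)*(h^2 - 2*h - 3) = (h + 1)*(h + 3)*(h - 3)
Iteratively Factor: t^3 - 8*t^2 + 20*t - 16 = (t - 2)*(t^2 - 6*t + 8) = (t - 2)^2*(t - 4)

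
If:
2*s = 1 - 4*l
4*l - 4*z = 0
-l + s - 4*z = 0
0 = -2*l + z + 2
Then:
No Solution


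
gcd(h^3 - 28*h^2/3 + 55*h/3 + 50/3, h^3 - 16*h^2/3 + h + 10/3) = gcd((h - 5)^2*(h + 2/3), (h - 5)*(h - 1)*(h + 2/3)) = h^2 - 13*h/3 - 10/3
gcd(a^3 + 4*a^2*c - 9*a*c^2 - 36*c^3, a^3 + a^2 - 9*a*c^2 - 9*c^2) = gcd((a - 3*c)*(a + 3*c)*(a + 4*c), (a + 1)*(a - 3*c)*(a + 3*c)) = a^2 - 9*c^2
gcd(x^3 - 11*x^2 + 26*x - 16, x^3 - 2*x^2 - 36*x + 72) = x - 2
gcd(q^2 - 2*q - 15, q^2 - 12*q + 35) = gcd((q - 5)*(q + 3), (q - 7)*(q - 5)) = q - 5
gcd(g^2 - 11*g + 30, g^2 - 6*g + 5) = g - 5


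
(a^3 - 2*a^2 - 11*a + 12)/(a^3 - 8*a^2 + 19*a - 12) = (a + 3)/(a - 3)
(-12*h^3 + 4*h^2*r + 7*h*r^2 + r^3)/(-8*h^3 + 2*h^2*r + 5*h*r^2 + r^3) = (6*h + r)/(4*h + r)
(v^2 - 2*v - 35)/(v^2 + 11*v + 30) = (v - 7)/(v + 6)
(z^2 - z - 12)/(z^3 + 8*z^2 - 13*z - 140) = (z + 3)/(z^2 + 12*z + 35)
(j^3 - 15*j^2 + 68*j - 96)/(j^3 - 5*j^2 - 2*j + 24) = (j - 8)/(j + 2)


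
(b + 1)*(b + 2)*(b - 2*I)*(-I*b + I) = -I*b^4 - 2*b^3 - 2*I*b^3 - 4*b^2 + I*b^2 + 2*b + 2*I*b + 4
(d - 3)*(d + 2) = d^2 - d - 6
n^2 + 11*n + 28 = (n + 4)*(n + 7)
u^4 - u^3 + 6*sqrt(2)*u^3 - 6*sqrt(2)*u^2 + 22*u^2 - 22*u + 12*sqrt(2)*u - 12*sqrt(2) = (u - 1)*(u + sqrt(2))*(u + 2*sqrt(2))*(u + 3*sqrt(2))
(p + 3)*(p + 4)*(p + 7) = p^3 + 14*p^2 + 61*p + 84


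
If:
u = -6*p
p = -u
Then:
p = 0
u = 0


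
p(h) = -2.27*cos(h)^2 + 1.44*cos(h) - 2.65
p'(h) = 4.54*sin(h)*cos(h) - 1.44*sin(h)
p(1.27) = -2.42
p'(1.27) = -0.09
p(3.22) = -6.34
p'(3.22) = 0.47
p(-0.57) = -3.05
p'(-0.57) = -1.29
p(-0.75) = -2.81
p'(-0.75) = -1.28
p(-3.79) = -5.24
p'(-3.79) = -3.05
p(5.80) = -3.15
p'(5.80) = -1.20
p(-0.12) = -3.46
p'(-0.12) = -0.37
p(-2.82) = -6.06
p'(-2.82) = 1.82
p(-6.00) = -3.36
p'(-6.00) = 0.82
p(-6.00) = -3.36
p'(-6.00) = 0.82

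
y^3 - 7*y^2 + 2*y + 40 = (y - 5)*(y - 4)*(y + 2)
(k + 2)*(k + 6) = k^2 + 8*k + 12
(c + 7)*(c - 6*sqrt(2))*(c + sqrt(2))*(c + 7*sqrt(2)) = c^4 + 2*sqrt(2)*c^3 + 7*c^3 - 82*c^2 + 14*sqrt(2)*c^2 - 574*c - 84*sqrt(2)*c - 588*sqrt(2)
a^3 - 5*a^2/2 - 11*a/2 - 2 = (a - 4)*(a + 1/2)*(a + 1)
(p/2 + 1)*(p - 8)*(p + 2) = p^3/2 - 2*p^2 - 14*p - 16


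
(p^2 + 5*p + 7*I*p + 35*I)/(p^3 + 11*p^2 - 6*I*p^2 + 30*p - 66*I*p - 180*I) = (p + 7*I)/(p^2 + 6*p*(1 - I) - 36*I)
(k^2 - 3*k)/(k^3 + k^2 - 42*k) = (k - 3)/(k^2 + k - 42)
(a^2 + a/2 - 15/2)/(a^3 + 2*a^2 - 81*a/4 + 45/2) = 2*(a + 3)/(2*a^2 + 9*a - 18)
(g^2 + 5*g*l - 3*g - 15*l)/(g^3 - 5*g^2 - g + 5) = (g^2 + 5*g*l - 3*g - 15*l)/(g^3 - 5*g^2 - g + 5)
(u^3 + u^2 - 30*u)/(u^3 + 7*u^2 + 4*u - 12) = u*(u - 5)/(u^2 + u - 2)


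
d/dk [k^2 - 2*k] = 2*k - 2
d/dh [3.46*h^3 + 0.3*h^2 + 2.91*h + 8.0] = 10.38*h^2 + 0.6*h + 2.91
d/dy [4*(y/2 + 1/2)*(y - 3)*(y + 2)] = 6*y^2 - 14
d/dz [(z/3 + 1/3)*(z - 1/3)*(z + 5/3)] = z^2 + 14*z/9 + 7/27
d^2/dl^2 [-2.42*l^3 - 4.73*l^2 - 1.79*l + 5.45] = -14.52*l - 9.46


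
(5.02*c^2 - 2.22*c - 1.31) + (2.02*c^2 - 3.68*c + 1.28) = 7.04*c^2 - 5.9*c - 0.03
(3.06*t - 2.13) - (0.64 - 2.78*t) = 5.84*t - 2.77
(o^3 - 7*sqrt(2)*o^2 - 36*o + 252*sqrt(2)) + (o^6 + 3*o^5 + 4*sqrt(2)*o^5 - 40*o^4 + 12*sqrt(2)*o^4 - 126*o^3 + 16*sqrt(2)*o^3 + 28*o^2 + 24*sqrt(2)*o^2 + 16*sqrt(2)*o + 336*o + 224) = o^6 + 3*o^5 + 4*sqrt(2)*o^5 - 40*o^4 + 12*sqrt(2)*o^4 - 125*o^3 + 16*sqrt(2)*o^3 + 17*sqrt(2)*o^2 + 28*o^2 + 16*sqrt(2)*o + 300*o + 224 + 252*sqrt(2)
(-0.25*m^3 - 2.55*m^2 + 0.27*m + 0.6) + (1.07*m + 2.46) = -0.25*m^3 - 2.55*m^2 + 1.34*m + 3.06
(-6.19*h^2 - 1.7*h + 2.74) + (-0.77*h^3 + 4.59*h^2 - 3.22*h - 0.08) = -0.77*h^3 - 1.6*h^2 - 4.92*h + 2.66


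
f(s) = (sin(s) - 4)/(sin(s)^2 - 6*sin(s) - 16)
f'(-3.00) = 0.18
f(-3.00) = 0.27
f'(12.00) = -0.24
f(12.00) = 0.36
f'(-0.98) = -0.25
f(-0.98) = 0.47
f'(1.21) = -0.03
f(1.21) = 0.15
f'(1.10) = -0.04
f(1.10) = 0.15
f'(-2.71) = 0.22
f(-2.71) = 0.33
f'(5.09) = -0.19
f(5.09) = 0.52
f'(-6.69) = -0.22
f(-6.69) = 0.33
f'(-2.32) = 0.26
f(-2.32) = 0.43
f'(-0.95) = -0.25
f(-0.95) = 0.46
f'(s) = (-2*sin(s)*cos(s) + 6*cos(s))*(sin(s) - 4)/(sin(s)^2 - 6*sin(s) - 16)^2 + cos(s)/(sin(s)^2 - 6*sin(s) - 16) = (8*sin(s) + cos(s)^2 - 41)*cos(s)/((sin(s) - 8)^2*(sin(s) + 2)^2)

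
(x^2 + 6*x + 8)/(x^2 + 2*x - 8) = (x + 2)/(x - 2)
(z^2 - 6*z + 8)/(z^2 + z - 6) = (z - 4)/(z + 3)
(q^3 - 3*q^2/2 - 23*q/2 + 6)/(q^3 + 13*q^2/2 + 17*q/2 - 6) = (q - 4)/(q + 4)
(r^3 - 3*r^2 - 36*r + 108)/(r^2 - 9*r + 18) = r + 6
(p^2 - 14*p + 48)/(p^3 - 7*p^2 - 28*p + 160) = (p - 6)/(p^2 + p - 20)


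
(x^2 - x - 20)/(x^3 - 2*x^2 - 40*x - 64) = (x - 5)/(x^2 - 6*x - 16)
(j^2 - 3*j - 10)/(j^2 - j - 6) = (j - 5)/(j - 3)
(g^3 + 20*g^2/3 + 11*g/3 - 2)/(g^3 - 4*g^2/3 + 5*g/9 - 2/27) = 9*(g^2 + 7*g + 6)/(9*g^2 - 9*g + 2)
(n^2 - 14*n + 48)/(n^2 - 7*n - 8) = (n - 6)/(n + 1)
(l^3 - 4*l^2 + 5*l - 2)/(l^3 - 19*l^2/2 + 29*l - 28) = 2*(l^2 - 2*l + 1)/(2*l^2 - 15*l + 28)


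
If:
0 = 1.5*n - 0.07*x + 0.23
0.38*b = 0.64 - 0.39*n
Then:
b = 1.84157894736842 - 0.0478947368421053*x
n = 0.0466666666666667*x - 0.153333333333333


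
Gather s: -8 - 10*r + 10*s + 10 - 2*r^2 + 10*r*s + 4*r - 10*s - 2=-2*r^2 + 10*r*s - 6*r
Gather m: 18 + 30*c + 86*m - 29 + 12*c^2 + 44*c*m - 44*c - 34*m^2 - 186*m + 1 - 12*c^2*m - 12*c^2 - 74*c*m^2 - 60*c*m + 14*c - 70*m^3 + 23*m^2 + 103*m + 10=-70*m^3 + m^2*(-74*c - 11) + m*(-12*c^2 - 16*c + 3)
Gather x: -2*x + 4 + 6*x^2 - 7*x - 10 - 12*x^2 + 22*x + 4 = -6*x^2 + 13*x - 2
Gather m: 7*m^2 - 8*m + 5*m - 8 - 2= 7*m^2 - 3*m - 10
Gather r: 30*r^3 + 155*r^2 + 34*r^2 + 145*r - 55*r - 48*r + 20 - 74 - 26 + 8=30*r^3 + 189*r^2 + 42*r - 72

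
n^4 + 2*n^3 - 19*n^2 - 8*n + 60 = (n - 3)*(n - 2)*(n + 2)*(n + 5)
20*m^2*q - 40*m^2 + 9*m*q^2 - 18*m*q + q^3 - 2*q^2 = (4*m + q)*(5*m + q)*(q - 2)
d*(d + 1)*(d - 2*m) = d^3 - 2*d^2*m + d^2 - 2*d*m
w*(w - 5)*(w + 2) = w^3 - 3*w^2 - 10*w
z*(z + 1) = z^2 + z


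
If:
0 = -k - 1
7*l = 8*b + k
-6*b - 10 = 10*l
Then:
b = -30/61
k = -1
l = -43/61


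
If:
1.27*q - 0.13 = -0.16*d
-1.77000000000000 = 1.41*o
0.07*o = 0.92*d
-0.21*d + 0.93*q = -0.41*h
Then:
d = -0.10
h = -0.31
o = -1.26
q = 0.11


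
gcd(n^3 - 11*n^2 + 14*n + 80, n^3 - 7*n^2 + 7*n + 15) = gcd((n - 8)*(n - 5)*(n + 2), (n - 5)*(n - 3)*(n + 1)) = n - 5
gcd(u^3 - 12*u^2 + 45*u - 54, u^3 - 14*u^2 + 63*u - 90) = u^2 - 9*u + 18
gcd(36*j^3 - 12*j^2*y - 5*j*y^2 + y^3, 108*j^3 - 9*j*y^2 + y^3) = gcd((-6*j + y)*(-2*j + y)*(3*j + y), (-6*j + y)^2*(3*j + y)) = -18*j^2 - 3*j*y + y^2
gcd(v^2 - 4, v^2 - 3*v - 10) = v + 2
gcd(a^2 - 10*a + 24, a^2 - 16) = a - 4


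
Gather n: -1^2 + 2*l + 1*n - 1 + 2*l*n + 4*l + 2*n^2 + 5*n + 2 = 6*l + 2*n^2 + n*(2*l + 6)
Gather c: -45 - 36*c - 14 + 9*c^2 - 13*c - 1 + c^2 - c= 10*c^2 - 50*c - 60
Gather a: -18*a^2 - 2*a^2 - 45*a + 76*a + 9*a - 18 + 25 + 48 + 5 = -20*a^2 + 40*a + 60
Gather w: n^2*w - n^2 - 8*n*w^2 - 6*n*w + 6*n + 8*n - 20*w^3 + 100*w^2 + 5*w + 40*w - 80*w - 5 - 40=-n^2 + 14*n - 20*w^3 + w^2*(100 - 8*n) + w*(n^2 - 6*n - 35) - 45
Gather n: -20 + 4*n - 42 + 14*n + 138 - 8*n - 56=10*n + 20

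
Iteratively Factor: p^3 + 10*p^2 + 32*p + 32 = (p + 4)*(p^2 + 6*p + 8) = (p + 2)*(p + 4)*(p + 4)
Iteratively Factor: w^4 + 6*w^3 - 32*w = (w - 2)*(w^3 + 8*w^2 + 16*w) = (w - 2)*(w + 4)*(w^2 + 4*w) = w*(w - 2)*(w + 4)*(w + 4)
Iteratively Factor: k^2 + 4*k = (k)*(k + 4)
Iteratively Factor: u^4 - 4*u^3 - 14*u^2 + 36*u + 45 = (u - 3)*(u^3 - u^2 - 17*u - 15) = (u - 3)*(u + 3)*(u^2 - 4*u - 5) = (u - 3)*(u + 1)*(u + 3)*(u - 5)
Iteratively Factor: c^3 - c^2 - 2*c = (c + 1)*(c^2 - 2*c) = (c - 2)*(c + 1)*(c)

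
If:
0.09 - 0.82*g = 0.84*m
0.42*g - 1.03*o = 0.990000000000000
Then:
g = 2.45238095238095*o + 2.35714285714286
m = -2.39399092970522*o - 2.19387755102041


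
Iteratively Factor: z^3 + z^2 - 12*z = (z - 3)*(z^2 + 4*z) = (z - 3)*(z + 4)*(z)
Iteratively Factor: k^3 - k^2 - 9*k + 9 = (k - 3)*(k^2 + 2*k - 3) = (k - 3)*(k + 3)*(k - 1)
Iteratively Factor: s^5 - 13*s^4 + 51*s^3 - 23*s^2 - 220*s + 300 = (s - 5)*(s^4 - 8*s^3 + 11*s^2 + 32*s - 60) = (s - 5)*(s - 3)*(s^3 - 5*s^2 - 4*s + 20) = (s - 5)*(s - 3)*(s - 2)*(s^2 - 3*s - 10) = (s - 5)^2*(s - 3)*(s - 2)*(s + 2)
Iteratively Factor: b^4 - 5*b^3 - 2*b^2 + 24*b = (b - 3)*(b^3 - 2*b^2 - 8*b) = (b - 4)*(b - 3)*(b^2 + 2*b) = (b - 4)*(b - 3)*(b + 2)*(b)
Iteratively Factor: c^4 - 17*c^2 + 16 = (c - 4)*(c^3 + 4*c^2 - c - 4) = (c - 4)*(c - 1)*(c^2 + 5*c + 4) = (c - 4)*(c - 1)*(c + 4)*(c + 1)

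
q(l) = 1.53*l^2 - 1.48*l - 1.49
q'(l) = 3.06*l - 1.48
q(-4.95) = 43.32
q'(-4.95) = -16.63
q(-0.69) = 0.26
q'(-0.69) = -3.59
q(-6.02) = 62.87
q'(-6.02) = -19.90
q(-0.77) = 0.56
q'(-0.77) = -3.84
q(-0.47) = -0.46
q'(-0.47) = -2.92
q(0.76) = -1.73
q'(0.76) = 0.85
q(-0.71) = 0.33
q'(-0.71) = -3.65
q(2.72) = 5.80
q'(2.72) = 6.84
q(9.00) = 109.12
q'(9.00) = 26.06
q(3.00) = 7.84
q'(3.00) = 7.70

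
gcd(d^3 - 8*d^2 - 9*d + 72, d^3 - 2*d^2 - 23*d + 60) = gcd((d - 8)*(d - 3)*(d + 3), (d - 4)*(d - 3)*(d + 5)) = d - 3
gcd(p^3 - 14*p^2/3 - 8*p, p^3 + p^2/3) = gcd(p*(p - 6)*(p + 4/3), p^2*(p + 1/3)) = p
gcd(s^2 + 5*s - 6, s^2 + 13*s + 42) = s + 6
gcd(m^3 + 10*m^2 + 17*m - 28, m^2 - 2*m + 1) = m - 1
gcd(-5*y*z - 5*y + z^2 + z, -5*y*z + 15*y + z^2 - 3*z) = 5*y - z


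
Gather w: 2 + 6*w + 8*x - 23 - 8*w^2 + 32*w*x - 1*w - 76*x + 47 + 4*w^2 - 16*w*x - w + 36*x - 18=-4*w^2 + w*(16*x + 4) - 32*x + 8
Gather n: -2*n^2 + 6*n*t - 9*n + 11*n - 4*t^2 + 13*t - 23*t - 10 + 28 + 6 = -2*n^2 + n*(6*t + 2) - 4*t^2 - 10*t + 24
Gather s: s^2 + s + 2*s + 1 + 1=s^2 + 3*s + 2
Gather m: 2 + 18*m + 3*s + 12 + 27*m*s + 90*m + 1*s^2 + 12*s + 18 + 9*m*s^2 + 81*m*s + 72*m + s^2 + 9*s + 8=m*(9*s^2 + 108*s + 180) + 2*s^2 + 24*s + 40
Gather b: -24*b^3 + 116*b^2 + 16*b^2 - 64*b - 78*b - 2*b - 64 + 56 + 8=-24*b^3 + 132*b^2 - 144*b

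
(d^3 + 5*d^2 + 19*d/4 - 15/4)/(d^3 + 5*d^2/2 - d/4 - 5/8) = 2*(d + 3)/(2*d + 1)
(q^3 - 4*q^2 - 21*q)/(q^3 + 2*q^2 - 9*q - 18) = q*(q - 7)/(q^2 - q - 6)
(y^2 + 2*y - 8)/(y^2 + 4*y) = (y - 2)/y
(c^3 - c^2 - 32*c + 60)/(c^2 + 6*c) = c - 7 + 10/c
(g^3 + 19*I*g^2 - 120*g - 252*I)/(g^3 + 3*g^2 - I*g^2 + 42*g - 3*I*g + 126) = (g^2 + 13*I*g - 42)/(g^2 + g*(3 - 7*I) - 21*I)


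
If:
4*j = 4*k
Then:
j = k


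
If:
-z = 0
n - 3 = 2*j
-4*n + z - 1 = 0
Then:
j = -13/8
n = -1/4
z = 0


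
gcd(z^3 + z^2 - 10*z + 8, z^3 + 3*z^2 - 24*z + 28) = z - 2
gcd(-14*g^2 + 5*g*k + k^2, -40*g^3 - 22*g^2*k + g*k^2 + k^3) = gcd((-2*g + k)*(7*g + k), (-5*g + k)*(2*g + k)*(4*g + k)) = 1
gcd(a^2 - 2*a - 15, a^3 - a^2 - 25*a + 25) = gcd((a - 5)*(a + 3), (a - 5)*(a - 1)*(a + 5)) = a - 5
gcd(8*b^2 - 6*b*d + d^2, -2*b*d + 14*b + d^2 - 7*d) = 2*b - d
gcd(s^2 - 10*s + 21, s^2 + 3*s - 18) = s - 3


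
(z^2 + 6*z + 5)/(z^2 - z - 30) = (z + 1)/(z - 6)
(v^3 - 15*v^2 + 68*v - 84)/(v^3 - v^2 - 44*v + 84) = (v - 7)/(v + 7)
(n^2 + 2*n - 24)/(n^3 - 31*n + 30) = (n - 4)/(n^2 - 6*n + 5)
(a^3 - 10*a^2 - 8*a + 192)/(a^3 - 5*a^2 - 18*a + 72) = (a - 8)/(a - 3)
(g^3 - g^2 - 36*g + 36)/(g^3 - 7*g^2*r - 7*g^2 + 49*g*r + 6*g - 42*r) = (-g - 6)/(-g + 7*r)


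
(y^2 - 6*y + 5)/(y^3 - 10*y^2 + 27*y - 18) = (y - 5)/(y^2 - 9*y + 18)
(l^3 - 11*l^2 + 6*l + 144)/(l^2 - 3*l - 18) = l - 8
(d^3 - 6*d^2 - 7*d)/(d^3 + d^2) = (d - 7)/d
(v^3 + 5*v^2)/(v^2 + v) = v*(v + 5)/(v + 1)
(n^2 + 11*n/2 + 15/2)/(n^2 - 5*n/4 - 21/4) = 2*(2*n^2 + 11*n + 15)/(4*n^2 - 5*n - 21)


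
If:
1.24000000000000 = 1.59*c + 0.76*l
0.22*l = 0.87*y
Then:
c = 0.779874213836478 - 1.89022298456261*y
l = 3.95454545454545*y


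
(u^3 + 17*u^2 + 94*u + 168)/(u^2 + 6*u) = u + 11 + 28/u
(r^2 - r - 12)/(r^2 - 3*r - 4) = (r + 3)/(r + 1)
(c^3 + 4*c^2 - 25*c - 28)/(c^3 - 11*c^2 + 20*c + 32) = (c + 7)/(c - 8)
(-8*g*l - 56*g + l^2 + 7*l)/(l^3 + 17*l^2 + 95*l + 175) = (-8*g + l)/(l^2 + 10*l + 25)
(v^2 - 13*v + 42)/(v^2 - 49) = (v - 6)/(v + 7)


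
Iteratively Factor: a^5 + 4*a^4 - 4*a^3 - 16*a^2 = (a)*(a^4 + 4*a^3 - 4*a^2 - 16*a) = a*(a + 2)*(a^3 + 2*a^2 - 8*a) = a*(a - 2)*(a + 2)*(a^2 + 4*a) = a^2*(a - 2)*(a + 2)*(a + 4)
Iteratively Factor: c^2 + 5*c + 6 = (c + 2)*(c + 3)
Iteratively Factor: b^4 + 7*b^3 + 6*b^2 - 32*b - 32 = (b + 4)*(b^3 + 3*b^2 - 6*b - 8) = (b + 1)*(b + 4)*(b^2 + 2*b - 8) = (b - 2)*(b + 1)*(b + 4)*(b + 4)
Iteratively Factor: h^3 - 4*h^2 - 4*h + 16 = (h - 2)*(h^2 - 2*h - 8) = (h - 2)*(h + 2)*(h - 4)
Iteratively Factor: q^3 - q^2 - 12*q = (q)*(q^2 - q - 12) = q*(q + 3)*(q - 4)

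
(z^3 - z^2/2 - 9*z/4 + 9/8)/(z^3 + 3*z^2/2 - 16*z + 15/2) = (z^2 - 9/4)/(z^2 + 2*z - 15)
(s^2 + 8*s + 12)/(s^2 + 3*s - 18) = (s + 2)/(s - 3)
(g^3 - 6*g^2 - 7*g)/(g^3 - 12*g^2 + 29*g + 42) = g/(g - 6)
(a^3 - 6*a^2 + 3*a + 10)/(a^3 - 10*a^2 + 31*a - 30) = (a + 1)/(a - 3)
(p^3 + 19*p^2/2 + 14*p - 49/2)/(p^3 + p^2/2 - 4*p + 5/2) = (2*p^2 + 21*p + 49)/(2*p^2 + 3*p - 5)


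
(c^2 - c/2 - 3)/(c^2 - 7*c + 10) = (c + 3/2)/(c - 5)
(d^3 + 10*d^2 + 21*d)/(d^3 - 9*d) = (d + 7)/(d - 3)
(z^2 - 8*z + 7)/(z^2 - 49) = (z - 1)/(z + 7)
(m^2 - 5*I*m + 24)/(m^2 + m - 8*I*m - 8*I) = (m + 3*I)/(m + 1)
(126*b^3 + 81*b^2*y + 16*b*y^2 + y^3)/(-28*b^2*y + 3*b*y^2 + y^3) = (18*b^2 + 9*b*y + y^2)/(y*(-4*b + y))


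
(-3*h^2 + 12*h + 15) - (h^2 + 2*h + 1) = -4*h^2 + 10*h + 14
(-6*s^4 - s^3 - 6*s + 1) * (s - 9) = -6*s^5 + 53*s^4 + 9*s^3 - 6*s^2 + 55*s - 9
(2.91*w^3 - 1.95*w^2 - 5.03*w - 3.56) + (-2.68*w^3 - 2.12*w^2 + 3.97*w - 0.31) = 0.23*w^3 - 4.07*w^2 - 1.06*w - 3.87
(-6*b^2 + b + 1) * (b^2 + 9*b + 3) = -6*b^4 - 53*b^3 - 8*b^2 + 12*b + 3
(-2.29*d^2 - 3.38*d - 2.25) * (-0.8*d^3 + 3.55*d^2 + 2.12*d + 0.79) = 1.832*d^5 - 5.4255*d^4 - 15.0538*d^3 - 16.9622*d^2 - 7.4402*d - 1.7775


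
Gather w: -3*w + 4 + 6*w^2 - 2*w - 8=6*w^2 - 5*w - 4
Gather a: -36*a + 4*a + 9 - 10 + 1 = -32*a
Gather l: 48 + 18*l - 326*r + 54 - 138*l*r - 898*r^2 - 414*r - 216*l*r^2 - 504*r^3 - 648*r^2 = l*(-216*r^2 - 138*r + 18) - 504*r^3 - 1546*r^2 - 740*r + 102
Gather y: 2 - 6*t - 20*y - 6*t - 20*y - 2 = -12*t - 40*y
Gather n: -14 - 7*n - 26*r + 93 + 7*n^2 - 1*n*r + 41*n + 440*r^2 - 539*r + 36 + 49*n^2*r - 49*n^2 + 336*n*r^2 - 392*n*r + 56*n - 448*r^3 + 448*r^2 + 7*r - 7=n^2*(49*r - 42) + n*(336*r^2 - 393*r + 90) - 448*r^3 + 888*r^2 - 558*r + 108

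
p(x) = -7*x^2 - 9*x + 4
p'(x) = -14*x - 9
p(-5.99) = -193.25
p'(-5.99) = 74.86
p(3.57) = -117.34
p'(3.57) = -58.98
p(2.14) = -47.32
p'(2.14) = -38.96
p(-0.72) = 6.85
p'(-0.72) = 1.08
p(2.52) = -63.13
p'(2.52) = -44.28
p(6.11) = -312.31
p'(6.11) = -94.54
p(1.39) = -22.03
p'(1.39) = -28.46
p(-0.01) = 4.09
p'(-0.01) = -8.86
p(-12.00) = -896.00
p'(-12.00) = 159.00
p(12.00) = -1112.00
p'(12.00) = -177.00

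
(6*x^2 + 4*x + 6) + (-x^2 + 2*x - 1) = 5*x^2 + 6*x + 5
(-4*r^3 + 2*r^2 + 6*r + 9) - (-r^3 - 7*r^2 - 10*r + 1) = -3*r^3 + 9*r^2 + 16*r + 8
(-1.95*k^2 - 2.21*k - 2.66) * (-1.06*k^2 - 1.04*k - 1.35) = 2.067*k^4 + 4.3706*k^3 + 7.7505*k^2 + 5.7499*k + 3.591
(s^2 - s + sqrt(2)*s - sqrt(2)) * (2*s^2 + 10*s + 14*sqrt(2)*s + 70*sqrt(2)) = 2*s^4 + 8*s^3 + 16*sqrt(2)*s^3 + 18*s^2 + 64*sqrt(2)*s^2 - 80*sqrt(2)*s + 112*s - 140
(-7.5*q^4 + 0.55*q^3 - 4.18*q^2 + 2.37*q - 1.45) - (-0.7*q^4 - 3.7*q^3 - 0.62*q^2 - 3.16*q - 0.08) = -6.8*q^4 + 4.25*q^3 - 3.56*q^2 + 5.53*q - 1.37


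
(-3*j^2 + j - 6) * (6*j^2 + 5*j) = -18*j^4 - 9*j^3 - 31*j^2 - 30*j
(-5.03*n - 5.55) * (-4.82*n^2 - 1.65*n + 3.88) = 24.2446*n^3 + 35.0505*n^2 - 10.3589*n - 21.534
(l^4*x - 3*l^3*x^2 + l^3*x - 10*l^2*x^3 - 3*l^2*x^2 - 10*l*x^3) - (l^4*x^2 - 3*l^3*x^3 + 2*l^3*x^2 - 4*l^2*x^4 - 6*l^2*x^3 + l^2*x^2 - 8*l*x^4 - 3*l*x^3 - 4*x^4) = -l^4*x^2 + l^4*x + 3*l^3*x^3 - 5*l^3*x^2 + l^3*x + 4*l^2*x^4 - 4*l^2*x^3 - 4*l^2*x^2 + 8*l*x^4 - 7*l*x^3 + 4*x^4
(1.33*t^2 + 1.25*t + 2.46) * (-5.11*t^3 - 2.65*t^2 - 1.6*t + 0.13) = -6.7963*t^5 - 9.912*t^4 - 18.0111*t^3 - 8.3461*t^2 - 3.7735*t + 0.3198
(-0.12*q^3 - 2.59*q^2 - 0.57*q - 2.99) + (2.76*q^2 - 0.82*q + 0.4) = -0.12*q^3 + 0.17*q^2 - 1.39*q - 2.59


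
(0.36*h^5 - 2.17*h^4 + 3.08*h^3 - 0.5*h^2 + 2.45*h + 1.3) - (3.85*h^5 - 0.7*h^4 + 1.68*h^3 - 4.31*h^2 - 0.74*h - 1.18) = -3.49*h^5 - 1.47*h^4 + 1.4*h^3 + 3.81*h^2 + 3.19*h + 2.48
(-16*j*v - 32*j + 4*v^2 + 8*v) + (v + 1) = -16*j*v - 32*j + 4*v^2 + 9*v + 1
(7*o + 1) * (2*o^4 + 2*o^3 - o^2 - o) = 14*o^5 + 16*o^4 - 5*o^3 - 8*o^2 - o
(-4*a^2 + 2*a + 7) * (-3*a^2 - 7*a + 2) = 12*a^4 + 22*a^3 - 43*a^2 - 45*a + 14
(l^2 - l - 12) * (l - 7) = l^3 - 8*l^2 - 5*l + 84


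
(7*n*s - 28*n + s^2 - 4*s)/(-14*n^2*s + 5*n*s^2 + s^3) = (s - 4)/(s*(-2*n + s))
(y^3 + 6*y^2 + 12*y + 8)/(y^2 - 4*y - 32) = (y^3 + 6*y^2 + 12*y + 8)/(y^2 - 4*y - 32)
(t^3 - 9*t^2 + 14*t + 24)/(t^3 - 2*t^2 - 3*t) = (t^2 - 10*t + 24)/(t*(t - 3))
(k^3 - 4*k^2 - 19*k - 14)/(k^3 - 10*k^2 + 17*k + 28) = (k + 2)/(k - 4)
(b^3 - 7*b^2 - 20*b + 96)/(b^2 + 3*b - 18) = (b^2 - 4*b - 32)/(b + 6)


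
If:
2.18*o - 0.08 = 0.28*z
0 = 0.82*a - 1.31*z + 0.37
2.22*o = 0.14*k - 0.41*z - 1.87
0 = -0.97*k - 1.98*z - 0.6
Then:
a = -3.77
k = 3.62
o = -0.23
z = -2.08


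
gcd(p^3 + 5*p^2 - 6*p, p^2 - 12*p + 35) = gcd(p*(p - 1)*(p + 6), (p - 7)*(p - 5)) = 1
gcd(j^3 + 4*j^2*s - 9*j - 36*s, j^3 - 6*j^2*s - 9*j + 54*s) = j^2 - 9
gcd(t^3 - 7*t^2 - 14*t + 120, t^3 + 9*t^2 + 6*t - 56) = t + 4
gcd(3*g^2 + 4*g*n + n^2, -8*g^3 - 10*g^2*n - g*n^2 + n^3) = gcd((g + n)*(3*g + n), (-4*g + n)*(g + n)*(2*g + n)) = g + n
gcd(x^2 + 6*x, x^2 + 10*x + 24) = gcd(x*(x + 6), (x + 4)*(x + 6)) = x + 6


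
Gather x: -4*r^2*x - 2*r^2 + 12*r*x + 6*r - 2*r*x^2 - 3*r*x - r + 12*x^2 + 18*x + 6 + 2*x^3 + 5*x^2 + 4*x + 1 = -2*r^2 + 5*r + 2*x^3 + x^2*(17 - 2*r) + x*(-4*r^2 + 9*r + 22) + 7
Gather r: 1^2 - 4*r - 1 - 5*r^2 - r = -5*r^2 - 5*r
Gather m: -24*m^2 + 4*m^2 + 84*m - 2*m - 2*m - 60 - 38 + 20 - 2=-20*m^2 + 80*m - 80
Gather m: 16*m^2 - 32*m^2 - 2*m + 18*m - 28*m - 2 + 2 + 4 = -16*m^2 - 12*m + 4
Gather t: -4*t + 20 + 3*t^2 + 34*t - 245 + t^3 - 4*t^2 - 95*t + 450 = t^3 - t^2 - 65*t + 225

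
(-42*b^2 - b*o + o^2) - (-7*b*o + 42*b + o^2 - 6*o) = -42*b^2 + 6*b*o - 42*b + 6*o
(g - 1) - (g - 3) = 2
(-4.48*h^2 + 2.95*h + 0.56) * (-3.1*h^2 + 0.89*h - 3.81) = 13.888*h^4 - 13.1322*h^3 + 17.9583*h^2 - 10.7411*h - 2.1336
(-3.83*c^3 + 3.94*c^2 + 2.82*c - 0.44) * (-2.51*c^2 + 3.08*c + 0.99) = 9.6133*c^5 - 21.6858*c^4 + 1.2653*c^3 + 13.6906*c^2 + 1.4366*c - 0.4356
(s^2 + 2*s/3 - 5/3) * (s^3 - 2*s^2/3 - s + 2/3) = s^5 - 28*s^3/9 + 10*s^2/9 + 19*s/9 - 10/9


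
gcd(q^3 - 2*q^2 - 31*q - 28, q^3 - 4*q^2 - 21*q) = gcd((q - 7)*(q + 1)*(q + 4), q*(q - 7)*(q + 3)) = q - 7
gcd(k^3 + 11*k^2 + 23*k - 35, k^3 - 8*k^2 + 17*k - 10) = k - 1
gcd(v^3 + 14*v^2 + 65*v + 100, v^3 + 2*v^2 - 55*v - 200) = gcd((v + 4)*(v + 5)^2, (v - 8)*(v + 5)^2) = v^2 + 10*v + 25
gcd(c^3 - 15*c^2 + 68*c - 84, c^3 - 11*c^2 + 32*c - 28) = c^2 - 9*c + 14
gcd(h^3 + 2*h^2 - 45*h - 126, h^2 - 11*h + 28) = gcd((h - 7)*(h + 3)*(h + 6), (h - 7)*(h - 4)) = h - 7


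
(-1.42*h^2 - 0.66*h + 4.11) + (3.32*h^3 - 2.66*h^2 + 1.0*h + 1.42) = 3.32*h^3 - 4.08*h^2 + 0.34*h + 5.53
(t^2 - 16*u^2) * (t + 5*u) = t^3 + 5*t^2*u - 16*t*u^2 - 80*u^3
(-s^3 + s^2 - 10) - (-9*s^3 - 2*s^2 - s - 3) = 8*s^3 + 3*s^2 + s - 7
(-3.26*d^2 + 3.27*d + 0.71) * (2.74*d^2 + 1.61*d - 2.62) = -8.9324*d^4 + 3.7112*d^3 + 15.7513*d^2 - 7.4243*d - 1.8602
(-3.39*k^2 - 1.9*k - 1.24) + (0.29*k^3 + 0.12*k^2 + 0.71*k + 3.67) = 0.29*k^3 - 3.27*k^2 - 1.19*k + 2.43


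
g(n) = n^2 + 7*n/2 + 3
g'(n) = 2*n + 7/2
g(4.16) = 34.87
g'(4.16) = 11.82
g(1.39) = 9.80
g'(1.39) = 6.28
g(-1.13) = 0.32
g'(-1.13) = 1.24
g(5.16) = 47.69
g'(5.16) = 13.82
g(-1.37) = 0.08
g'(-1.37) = 0.76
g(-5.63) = 14.99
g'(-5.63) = -7.76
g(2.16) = 15.23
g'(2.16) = 7.82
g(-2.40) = 0.36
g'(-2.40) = -1.30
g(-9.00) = 52.50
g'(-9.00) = -14.50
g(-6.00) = 18.00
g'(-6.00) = -8.50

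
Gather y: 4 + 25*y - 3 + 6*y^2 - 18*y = 6*y^2 + 7*y + 1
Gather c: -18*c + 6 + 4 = 10 - 18*c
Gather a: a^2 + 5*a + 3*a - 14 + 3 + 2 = a^2 + 8*a - 9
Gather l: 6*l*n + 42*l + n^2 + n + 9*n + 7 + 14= l*(6*n + 42) + n^2 + 10*n + 21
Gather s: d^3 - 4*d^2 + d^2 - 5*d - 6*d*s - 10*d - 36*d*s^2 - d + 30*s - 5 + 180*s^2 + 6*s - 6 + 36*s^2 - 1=d^3 - 3*d^2 - 16*d + s^2*(216 - 36*d) + s*(36 - 6*d) - 12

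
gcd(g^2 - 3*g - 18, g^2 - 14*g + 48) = g - 6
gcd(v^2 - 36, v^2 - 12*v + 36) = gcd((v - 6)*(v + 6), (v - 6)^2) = v - 6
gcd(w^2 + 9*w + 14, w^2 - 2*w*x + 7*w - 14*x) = w + 7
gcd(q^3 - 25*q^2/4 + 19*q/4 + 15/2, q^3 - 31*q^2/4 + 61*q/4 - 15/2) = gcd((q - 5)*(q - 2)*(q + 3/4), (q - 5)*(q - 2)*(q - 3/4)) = q^2 - 7*q + 10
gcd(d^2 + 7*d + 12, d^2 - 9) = d + 3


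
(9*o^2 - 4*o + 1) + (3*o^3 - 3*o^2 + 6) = 3*o^3 + 6*o^2 - 4*o + 7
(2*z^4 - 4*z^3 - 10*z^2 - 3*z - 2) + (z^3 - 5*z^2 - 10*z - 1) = 2*z^4 - 3*z^3 - 15*z^2 - 13*z - 3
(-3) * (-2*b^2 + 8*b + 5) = 6*b^2 - 24*b - 15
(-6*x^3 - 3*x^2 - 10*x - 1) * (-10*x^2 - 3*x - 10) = 60*x^5 + 48*x^4 + 169*x^3 + 70*x^2 + 103*x + 10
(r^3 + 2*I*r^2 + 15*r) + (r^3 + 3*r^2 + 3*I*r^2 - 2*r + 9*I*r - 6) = 2*r^3 + 3*r^2 + 5*I*r^2 + 13*r + 9*I*r - 6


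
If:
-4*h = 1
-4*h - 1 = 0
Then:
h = -1/4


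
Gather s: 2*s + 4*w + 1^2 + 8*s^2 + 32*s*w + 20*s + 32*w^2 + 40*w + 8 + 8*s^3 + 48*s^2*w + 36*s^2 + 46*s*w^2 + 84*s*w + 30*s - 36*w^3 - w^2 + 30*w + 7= 8*s^3 + s^2*(48*w + 44) + s*(46*w^2 + 116*w + 52) - 36*w^3 + 31*w^2 + 74*w + 16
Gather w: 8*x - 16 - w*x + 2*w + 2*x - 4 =w*(2 - x) + 10*x - 20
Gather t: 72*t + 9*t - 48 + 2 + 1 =81*t - 45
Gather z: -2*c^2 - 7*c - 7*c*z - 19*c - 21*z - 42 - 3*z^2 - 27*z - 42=-2*c^2 - 26*c - 3*z^2 + z*(-7*c - 48) - 84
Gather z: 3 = 3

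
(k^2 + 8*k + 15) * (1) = k^2 + 8*k + 15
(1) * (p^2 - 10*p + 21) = p^2 - 10*p + 21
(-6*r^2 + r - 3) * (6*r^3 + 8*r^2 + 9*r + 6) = -36*r^5 - 42*r^4 - 64*r^3 - 51*r^2 - 21*r - 18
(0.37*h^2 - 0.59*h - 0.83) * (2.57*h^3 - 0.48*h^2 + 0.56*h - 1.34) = 0.9509*h^5 - 1.6939*h^4 - 1.6427*h^3 - 0.4278*h^2 + 0.3258*h + 1.1122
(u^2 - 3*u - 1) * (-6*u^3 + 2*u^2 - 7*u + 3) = -6*u^5 + 20*u^4 - 7*u^3 + 22*u^2 - 2*u - 3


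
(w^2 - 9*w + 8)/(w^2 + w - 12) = (w^2 - 9*w + 8)/(w^2 + w - 12)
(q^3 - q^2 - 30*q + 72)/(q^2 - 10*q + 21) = (q^2 + 2*q - 24)/(q - 7)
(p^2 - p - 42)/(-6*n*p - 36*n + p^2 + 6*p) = (p - 7)/(-6*n + p)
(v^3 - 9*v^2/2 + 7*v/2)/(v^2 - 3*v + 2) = v*(2*v - 7)/(2*(v - 2))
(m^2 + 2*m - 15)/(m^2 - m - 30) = (m - 3)/(m - 6)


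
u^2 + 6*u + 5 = (u + 1)*(u + 5)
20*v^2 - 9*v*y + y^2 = (-5*v + y)*(-4*v + y)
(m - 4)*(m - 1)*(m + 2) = m^3 - 3*m^2 - 6*m + 8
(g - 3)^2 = g^2 - 6*g + 9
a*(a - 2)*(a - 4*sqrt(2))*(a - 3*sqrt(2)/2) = a^4 - 11*sqrt(2)*a^3/2 - 2*a^3 + 12*a^2 + 11*sqrt(2)*a^2 - 24*a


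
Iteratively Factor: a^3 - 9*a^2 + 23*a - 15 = (a - 1)*(a^2 - 8*a + 15) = (a - 3)*(a - 1)*(a - 5)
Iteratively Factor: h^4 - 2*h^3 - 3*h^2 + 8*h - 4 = (h - 1)*(h^3 - h^2 - 4*h + 4) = (h - 1)*(h + 2)*(h^2 - 3*h + 2) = (h - 1)^2*(h + 2)*(h - 2)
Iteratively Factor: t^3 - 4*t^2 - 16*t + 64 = (t - 4)*(t^2 - 16) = (t - 4)*(t + 4)*(t - 4)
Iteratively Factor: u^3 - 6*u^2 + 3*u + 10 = (u + 1)*(u^2 - 7*u + 10) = (u - 5)*(u + 1)*(u - 2)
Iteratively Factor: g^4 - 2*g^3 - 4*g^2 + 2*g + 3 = (g - 1)*(g^3 - g^2 - 5*g - 3) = (g - 1)*(g + 1)*(g^2 - 2*g - 3) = (g - 3)*(g - 1)*(g + 1)*(g + 1)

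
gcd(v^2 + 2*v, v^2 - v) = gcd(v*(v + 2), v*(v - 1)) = v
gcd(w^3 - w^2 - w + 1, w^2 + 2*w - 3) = w - 1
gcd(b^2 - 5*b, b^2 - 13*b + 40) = b - 5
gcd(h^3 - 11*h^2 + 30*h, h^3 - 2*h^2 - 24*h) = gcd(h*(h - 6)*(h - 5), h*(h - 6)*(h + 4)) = h^2 - 6*h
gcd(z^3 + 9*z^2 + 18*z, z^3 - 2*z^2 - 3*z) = z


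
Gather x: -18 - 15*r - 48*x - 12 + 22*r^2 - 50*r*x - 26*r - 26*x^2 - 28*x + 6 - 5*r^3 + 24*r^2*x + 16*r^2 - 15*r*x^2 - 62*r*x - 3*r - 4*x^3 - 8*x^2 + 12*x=-5*r^3 + 38*r^2 - 44*r - 4*x^3 + x^2*(-15*r - 34) + x*(24*r^2 - 112*r - 64) - 24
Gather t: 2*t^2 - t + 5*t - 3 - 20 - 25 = 2*t^2 + 4*t - 48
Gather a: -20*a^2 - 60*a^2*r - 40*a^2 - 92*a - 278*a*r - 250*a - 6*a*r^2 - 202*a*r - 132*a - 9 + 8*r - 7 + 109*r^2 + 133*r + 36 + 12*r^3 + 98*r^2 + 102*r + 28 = a^2*(-60*r - 60) + a*(-6*r^2 - 480*r - 474) + 12*r^3 + 207*r^2 + 243*r + 48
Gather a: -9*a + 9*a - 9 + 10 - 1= 0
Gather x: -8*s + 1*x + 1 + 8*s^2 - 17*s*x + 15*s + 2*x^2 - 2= 8*s^2 + 7*s + 2*x^2 + x*(1 - 17*s) - 1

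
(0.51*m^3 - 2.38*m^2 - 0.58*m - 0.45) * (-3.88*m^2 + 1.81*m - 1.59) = -1.9788*m^5 + 10.1575*m^4 - 2.8683*m^3 + 4.4804*m^2 + 0.1077*m + 0.7155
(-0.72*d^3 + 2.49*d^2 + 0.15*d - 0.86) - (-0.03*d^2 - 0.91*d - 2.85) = -0.72*d^3 + 2.52*d^2 + 1.06*d + 1.99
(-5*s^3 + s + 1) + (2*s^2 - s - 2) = -5*s^3 + 2*s^2 - 1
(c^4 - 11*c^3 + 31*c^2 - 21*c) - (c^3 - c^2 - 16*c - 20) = c^4 - 12*c^3 + 32*c^2 - 5*c + 20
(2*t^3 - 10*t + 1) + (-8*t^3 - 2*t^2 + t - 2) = -6*t^3 - 2*t^2 - 9*t - 1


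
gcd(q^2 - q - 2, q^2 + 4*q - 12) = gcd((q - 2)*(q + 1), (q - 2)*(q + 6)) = q - 2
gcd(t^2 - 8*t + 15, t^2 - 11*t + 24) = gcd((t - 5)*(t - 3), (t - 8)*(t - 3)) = t - 3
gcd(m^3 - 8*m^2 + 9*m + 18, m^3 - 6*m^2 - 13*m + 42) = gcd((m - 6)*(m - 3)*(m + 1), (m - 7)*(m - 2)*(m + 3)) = 1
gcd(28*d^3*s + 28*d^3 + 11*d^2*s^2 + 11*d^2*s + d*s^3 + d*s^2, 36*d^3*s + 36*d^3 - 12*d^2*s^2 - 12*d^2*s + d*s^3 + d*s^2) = d*s + d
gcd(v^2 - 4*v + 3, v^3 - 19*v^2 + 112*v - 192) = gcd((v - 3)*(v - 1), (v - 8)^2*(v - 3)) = v - 3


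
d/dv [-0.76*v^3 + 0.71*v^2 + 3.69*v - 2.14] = -2.28*v^2 + 1.42*v + 3.69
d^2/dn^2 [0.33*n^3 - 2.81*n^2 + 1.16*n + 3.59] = 1.98*n - 5.62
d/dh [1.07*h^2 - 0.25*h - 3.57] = 2.14*h - 0.25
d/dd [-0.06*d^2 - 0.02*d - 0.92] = -0.12*d - 0.02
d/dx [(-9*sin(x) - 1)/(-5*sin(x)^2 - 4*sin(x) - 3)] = (-45*sin(x)^2 - 10*sin(x) + 23)*cos(x)/(5*sin(x)^2 + 4*sin(x) + 3)^2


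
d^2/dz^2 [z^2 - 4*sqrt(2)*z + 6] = 2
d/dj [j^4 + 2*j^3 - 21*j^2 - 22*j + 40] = 4*j^3 + 6*j^2 - 42*j - 22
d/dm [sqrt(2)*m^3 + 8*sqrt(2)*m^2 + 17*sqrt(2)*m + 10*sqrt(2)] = sqrt(2)*(3*m^2 + 16*m + 17)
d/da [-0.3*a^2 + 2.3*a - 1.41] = 2.3 - 0.6*a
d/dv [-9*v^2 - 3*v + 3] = -18*v - 3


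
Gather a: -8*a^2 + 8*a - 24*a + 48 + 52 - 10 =-8*a^2 - 16*a + 90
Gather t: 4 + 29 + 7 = 40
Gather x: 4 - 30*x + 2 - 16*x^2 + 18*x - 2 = -16*x^2 - 12*x + 4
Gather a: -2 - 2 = -4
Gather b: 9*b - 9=9*b - 9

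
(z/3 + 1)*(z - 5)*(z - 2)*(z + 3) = z^4/3 - z^3/3 - 23*z^2/3 - z + 30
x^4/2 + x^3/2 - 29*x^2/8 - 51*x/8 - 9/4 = (x/2 + 1)*(x - 3)*(x + 1/2)*(x + 3/2)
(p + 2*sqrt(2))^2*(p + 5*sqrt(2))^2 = p^4 + 14*sqrt(2)*p^3 + 138*p^2 + 280*sqrt(2)*p + 400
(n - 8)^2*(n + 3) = n^3 - 13*n^2 + 16*n + 192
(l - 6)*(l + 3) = l^2 - 3*l - 18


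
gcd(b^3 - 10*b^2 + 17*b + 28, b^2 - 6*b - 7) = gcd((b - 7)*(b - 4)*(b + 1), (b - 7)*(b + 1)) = b^2 - 6*b - 7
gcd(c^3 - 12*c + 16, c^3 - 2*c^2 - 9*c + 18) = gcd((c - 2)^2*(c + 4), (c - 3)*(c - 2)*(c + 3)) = c - 2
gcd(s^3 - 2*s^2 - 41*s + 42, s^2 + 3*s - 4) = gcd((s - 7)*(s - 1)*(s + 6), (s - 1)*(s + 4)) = s - 1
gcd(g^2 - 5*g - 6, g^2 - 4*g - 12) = g - 6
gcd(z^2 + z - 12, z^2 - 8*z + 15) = z - 3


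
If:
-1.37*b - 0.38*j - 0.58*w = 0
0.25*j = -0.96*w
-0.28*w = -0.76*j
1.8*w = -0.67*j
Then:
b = 0.00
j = 0.00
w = 0.00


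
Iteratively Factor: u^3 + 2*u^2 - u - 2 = (u - 1)*(u^2 + 3*u + 2) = (u - 1)*(u + 2)*(u + 1)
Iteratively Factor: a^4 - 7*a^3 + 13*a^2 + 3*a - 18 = (a - 2)*(a^3 - 5*a^2 + 3*a + 9) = (a - 3)*(a - 2)*(a^2 - 2*a - 3) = (a - 3)^2*(a - 2)*(a + 1)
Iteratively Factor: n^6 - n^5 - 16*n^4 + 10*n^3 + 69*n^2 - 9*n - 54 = (n - 1)*(n^5 - 16*n^3 - 6*n^2 + 63*n + 54) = (n - 1)*(n + 2)*(n^4 - 2*n^3 - 12*n^2 + 18*n + 27) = (n - 3)*(n - 1)*(n + 2)*(n^3 + n^2 - 9*n - 9) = (n - 3)*(n - 1)*(n + 2)*(n + 3)*(n^2 - 2*n - 3) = (n - 3)*(n - 1)*(n + 1)*(n + 2)*(n + 3)*(n - 3)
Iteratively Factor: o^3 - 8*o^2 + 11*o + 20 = (o - 4)*(o^2 - 4*o - 5) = (o - 5)*(o - 4)*(o + 1)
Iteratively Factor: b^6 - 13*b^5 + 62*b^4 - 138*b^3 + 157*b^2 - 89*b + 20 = (b - 1)*(b^5 - 12*b^4 + 50*b^3 - 88*b^2 + 69*b - 20) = (b - 5)*(b - 1)*(b^4 - 7*b^3 + 15*b^2 - 13*b + 4) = (b - 5)*(b - 1)^2*(b^3 - 6*b^2 + 9*b - 4) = (b - 5)*(b - 1)^3*(b^2 - 5*b + 4) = (b - 5)*(b - 1)^4*(b - 4)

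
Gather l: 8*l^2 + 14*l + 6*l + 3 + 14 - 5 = 8*l^2 + 20*l + 12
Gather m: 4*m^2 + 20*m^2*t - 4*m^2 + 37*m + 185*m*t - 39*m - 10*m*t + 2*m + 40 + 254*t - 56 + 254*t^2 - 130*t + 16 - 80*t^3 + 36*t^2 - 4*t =20*m^2*t + 175*m*t - 80*t^3 + 290*t^2 + 120*t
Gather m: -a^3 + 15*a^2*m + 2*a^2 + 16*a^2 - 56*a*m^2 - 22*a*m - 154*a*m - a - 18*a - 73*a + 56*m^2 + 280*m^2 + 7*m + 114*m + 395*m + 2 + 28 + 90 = -a^3 + 18*a^2 - 92*a + m^2*(336 - 56*a) + m*(15*a^2 - 176*a + 516) + 120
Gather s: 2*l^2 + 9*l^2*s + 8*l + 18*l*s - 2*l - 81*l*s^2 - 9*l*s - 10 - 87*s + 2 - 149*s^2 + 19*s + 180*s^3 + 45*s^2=2*l^2 + 6*l + 180*s^3 + s^2*(-81*l - 104) + s*(9*l^2 + 9*l - 68) - 8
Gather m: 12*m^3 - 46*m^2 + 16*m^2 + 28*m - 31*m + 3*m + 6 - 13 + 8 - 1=12*m^3 - 30*m^2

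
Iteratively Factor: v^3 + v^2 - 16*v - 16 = (v + 1)*(v^2 - 16) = (v + 1)*(v + 4)*(v - 4)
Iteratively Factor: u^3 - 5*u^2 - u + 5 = (u - 5)*(u^2 - 1) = (u - 5)*(u + 1)*(u - 1)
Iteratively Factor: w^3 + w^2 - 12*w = (w)*(w^2 + w - 12) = w*(w + 4)*(w - 3)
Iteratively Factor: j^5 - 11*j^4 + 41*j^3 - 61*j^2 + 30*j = (j)*(j^4 - 11*j^3 + 41*j^2 - 61*j + 30) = j*(j - 5)*(j^3 - 6*j^2 + 11*j - 6) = j*(j - 5)*(j - 3)*(j^2 - 3*j + 2) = j*(j - 5)*(j - 3)*(j - 1)*(j - 2)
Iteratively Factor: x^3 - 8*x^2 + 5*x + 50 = (x - 5)*(x^2 - 3*x - 10) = (x - 5)*(x + 2)*(x - 5)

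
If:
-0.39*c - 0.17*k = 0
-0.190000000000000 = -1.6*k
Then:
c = -0.05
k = 0.12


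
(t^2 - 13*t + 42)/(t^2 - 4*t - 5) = (-t^2 + 13*t - 42)/(-t^2 + 4*t + 5)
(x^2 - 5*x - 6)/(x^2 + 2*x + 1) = (x - 6)/(x + 1)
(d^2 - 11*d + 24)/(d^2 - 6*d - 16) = (d - 3)/(d + 2)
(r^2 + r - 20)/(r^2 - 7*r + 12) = (r + 5)/(r - 3)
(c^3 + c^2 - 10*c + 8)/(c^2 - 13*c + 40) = (c^3 + c^2 - 10*c + 8)/(c^2 - 13*c + 40)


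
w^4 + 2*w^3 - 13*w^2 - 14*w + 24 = (w - 3)*(w - 1)*(w + 2)*(w + 4)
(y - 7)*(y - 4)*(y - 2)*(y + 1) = y^4 - 12*y^3 + 37*y^2 - 6*y - 56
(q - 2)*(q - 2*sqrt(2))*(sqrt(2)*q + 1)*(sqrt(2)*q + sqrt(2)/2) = 2*q^4 - 3*sqrt(2)*q^3 - 3*q^3 - 6*q^2 + 9*sqrt(2)*q^2/2 + 3*sqrt(2)*q + 6*q + 4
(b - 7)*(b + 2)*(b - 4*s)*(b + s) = b^4 - 3*b^3*s - 5*b^3 - 4*b^2*s^2 + 15*b^2*s - 14*b^2 + 20*b*s^2 + 42*b*s + 56*s^2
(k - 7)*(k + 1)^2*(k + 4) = k^4 - k^3 - 33*k^2 - 59*k - 28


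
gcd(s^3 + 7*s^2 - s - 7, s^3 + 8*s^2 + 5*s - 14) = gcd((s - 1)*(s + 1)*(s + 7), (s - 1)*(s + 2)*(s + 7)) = s^2 + 6*s - 7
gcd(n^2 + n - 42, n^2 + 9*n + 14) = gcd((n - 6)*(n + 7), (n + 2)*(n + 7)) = n + 7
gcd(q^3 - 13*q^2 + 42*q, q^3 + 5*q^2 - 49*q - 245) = q - 7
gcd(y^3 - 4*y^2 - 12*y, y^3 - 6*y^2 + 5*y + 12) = 1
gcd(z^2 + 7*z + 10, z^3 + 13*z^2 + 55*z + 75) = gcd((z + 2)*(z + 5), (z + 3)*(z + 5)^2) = z + 5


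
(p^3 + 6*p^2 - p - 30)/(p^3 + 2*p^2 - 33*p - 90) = (p - 2)/(p - 6)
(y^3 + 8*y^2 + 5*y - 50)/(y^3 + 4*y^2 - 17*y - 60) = (y^2 + 3*y - 10)/(y^2 - y - 12)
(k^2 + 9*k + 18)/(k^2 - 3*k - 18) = (k + 6)/(k - 6)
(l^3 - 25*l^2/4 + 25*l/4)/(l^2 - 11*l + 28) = l*(4*l^2 - 25*l + 25)/(4*(l^2 - 11*l + 28))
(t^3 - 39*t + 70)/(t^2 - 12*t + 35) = (t^2 + 5*t - 14)/(t - 7)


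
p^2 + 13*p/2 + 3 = (p + 1/2)*(p + 6)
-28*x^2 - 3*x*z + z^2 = (-7*x + z)*(4*x + z)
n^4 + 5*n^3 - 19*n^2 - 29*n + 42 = (n - 3)*(n - 1)*(n + 2)*(n + 7)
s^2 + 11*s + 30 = (s + 5)*(s + 6)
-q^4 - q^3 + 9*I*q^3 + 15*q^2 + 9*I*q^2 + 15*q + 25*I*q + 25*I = (q - 5*I)^2*(-I*q + 1)*(-I*q - I)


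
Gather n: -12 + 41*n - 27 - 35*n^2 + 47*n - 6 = -35*n^2 + 88*n - 45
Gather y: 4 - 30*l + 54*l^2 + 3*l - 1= 54*l^2 - 27*l + 3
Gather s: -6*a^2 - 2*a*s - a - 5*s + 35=-6*a^2 - a + s*(-2*a - 5) + 35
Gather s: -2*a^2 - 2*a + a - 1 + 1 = -2*a^2 - a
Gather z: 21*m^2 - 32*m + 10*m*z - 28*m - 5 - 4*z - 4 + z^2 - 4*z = 21*m^2 - 60*m + z^2 + z*(10*m - 8) - 9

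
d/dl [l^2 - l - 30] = 2*l - 1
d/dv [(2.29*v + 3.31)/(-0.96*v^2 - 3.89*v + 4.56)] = (2.1984*v^2 + 6.3552*v + 23.3183)/(0.9216*v^4 + 7.4688*v^3 + 6.3769*v^2 - 35.4768*v + 20.7936)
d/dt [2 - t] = -1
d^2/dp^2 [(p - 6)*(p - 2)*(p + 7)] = 6*p - 2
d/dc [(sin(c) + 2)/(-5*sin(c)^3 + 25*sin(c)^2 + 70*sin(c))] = (2*sin(c) - 7)*cos(c)/(5*(sin(c) - 7)^2*sin(c)^2)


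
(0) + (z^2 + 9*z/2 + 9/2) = z^2 + 9*z/2 + 9/2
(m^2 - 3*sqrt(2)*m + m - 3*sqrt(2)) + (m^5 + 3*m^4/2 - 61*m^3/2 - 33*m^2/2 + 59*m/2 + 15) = m^5 + 3*m^4/2 - 61*m^3/2 - 31*m^2/2 - 3*sqrt(2)*m + 61*m/2 - 3*sqrt(2) + 15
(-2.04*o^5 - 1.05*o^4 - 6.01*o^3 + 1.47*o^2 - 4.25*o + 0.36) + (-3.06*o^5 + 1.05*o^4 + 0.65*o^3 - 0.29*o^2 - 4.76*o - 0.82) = -5.1*o^5 - 5.36*o^3 + 1.18*o^2 - 9.01*o - 0.46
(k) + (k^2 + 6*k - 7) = k^2 + 7*k - 7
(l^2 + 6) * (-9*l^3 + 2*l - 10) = -9*l^5 - 52*l^3 - 10*l^2 + 12*l - 60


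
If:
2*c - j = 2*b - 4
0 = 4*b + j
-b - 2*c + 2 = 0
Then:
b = -6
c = 4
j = 24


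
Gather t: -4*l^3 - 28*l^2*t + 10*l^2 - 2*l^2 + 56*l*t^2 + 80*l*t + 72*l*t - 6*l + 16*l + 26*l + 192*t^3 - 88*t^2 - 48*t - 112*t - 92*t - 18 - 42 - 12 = -4*l^3 + 8*l^2 + 36*l + 192*t^3 + t^2*(56*l - 88) + t*(-28*l^2 + 152*l - 252) - 72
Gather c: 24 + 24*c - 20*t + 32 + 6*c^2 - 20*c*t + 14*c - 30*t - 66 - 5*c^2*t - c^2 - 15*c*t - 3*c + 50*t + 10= c^2*(5 - 5*t) + c*(35 - 35*t)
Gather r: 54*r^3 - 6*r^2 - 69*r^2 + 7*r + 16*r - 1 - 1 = 54*r^3 - 75*r^2 + 23*r - 2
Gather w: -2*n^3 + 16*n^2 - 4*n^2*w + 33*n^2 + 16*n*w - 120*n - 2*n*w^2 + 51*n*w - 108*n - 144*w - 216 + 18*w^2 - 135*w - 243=-2*n^3 + 49*n^2 - 228*n + w^2*(18 - 2*n) + w*(-4*n^2 + 67*n - 279) - 459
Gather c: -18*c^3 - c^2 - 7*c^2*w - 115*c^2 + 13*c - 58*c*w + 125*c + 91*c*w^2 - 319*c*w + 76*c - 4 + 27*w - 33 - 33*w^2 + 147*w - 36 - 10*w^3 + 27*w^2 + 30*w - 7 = -18*c^3 + c^2*(-7*w - 116) + c*(91*w^2 - 377*w + 214) - 10*w^3 - 6*w^2 + 204*w - 80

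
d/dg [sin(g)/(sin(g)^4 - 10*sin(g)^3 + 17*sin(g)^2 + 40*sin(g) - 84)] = (-3*sin(g)^4 + 20*sin(g)^3 - 17*sin(g)^2 - 84)*cos(g)/((sin(g) - 7)^2*(sin(g) - 3)^2*(sin(g) - 2)^2*(sin(g) + 2)^2)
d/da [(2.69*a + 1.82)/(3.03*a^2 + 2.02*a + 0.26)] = (8.1507*a^2 + 5.4338*a - (2.69*a + 1.82)*(6.06*a + 2.02) + 0.6994)/(3.03*a^2 + 2.02*a + 0.26)^2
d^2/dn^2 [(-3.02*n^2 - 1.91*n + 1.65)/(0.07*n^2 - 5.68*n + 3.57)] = (-1.38777878078145e-17*n^4 - 2.420222*n^3 + 4.57669799999996*n^2 - 1.07238599999998*n - 48.798378)/(0.000343*n^6 - 0.083496*n^5 + 6.827583*n^4 - 191.767024*n^3 + 348.206733*n^2 - 217.173096*n + 45.499293)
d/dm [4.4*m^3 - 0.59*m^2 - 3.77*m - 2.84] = 13.2*m^2 - 1.18*m - 3.77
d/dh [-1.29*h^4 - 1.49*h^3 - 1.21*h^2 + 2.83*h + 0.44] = -5.16*h^3 - 4.47*h^2 - 2.42*h + 2.83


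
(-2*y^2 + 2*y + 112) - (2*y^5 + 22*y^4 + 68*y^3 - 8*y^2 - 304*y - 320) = -2*y^5 - 22*y^4 - 68*y^3 + 6*y^2 + 306*y + 432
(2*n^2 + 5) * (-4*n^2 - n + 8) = -8*n^4 - 2*n^3 - 4*n^2 - 5*n + 40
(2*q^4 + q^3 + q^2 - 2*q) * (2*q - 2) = 4*q^5 - 2*q^4 - 6*q^2 + 4*q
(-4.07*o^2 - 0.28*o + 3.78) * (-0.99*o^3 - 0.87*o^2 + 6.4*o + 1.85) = 4.0293*o^5 + 3.8181*o^4 - 29.5466*o^3 - 12.6101*o^2 + 23.674*o + 6.993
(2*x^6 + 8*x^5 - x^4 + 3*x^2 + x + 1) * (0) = 0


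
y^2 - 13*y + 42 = (y - 7)*(y - 6)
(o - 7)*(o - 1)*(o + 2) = o^3 - 6*o^2 - 9*o + 14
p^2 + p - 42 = (p - 6)*(p + 7)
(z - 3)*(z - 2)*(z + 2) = z^3 - 3*z^2 - 4*z + 12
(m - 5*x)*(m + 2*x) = m^2 - 3*m*x - 10*x^2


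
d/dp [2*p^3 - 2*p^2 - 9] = 2*p*(3*p - 2)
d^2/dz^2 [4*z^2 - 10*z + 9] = 8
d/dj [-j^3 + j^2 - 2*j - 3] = -3*j^2 + 2*j - 2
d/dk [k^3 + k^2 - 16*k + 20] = 3*k^2 + 2*k - 16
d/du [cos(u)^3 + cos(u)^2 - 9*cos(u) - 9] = (-3*cos(u)^2 - 2*cos(u) + 9)*sin(u)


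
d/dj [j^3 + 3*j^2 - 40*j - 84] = 3*j^2 + 6*j - 40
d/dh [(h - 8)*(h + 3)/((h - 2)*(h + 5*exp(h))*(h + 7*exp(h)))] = (-(h - 8)*(h - 2)*(h + 3)*(h + 5*exp(h))*(7*exp(h) + 1) - (h - 8)*(h - 2)*(h + 3)*(h + 7*exp(h))*(5*exp(h) + 1) - (h - 8)*(h + 3)*(h + 5*exp(h))*(h + 7*exp(h)) + (h - 2)*(h + 5*exp(h))*(h + 7*exp(h))*(2*h - 5))/((h - 2)^2*(h + 5*exp(h))^2*(h + 7*exp(h))^2)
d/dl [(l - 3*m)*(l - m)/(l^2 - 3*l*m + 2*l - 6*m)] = (m + 2)/(l^2 + 4*l + 4)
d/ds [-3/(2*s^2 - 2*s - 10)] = 3*(2*s - 1)/(2*(-s^2 + s + 5)^2)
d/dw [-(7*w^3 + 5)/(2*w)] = -7*w + 5/(2*w^2)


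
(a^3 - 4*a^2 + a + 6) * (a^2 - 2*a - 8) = a^5 - 6*a^4 + a^3 + 36*a^2 - 20*a - 48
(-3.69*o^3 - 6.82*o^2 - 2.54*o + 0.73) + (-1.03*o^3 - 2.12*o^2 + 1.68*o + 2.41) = -4.72*o^3 - 8.94*o^2 - 0.86*o + 3.14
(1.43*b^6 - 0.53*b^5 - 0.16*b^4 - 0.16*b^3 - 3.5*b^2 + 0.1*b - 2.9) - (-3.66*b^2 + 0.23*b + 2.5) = 1.43*b^6 - 0.53*b^5 - 0.16*b^4 - 0.16*b^3 + 0.16*b^2 - 0.13*b - 5.4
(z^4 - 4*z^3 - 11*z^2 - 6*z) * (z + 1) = z^5 - 3*z^4 - 15*z^3 - 17*z^2 - 6*z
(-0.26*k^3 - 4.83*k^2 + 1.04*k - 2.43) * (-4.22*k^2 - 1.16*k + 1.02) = 1.0972*k^5 + 20.6842*k^4 + 0.948799999999999*k^3 + 4.1216*k^2 + 3.8796*k - 2.4786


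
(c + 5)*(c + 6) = c^2 + 11*c + 30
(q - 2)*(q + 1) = q^2 - q - 2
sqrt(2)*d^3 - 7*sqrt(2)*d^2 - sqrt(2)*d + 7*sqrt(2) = (d - 7)*(d - 1)*(sqrt(2)*d + sqrt(2))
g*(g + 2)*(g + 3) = g^3 + 5*g^2 + 6*g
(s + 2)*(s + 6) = s^2 + 8*s + 12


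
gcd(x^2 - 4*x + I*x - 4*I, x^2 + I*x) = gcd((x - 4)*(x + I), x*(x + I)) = x + I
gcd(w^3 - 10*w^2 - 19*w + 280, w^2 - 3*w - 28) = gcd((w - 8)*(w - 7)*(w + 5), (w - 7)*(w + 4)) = w - 7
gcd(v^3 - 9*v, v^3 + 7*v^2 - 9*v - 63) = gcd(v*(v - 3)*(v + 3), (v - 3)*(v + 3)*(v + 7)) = v^2 - 9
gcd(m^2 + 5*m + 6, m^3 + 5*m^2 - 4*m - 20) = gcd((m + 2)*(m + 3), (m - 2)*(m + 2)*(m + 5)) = m + 2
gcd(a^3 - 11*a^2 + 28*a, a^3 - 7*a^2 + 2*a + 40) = a - 4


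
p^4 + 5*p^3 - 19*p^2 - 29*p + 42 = (p - 3)*(p - 1)*(p + 2)*(p + 7)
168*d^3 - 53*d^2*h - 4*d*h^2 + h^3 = (-8*d + h)*(-3*d + h)*(7*d + h)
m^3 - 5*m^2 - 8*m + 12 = (m - 6)*(m - 1)*(m + 2)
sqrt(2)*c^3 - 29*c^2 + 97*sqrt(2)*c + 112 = (c - 8*sqrt(2))*(c - 7*sqrt(2))*(sqrt(2)*c + 1)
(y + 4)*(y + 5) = y^2 + 9*y + 20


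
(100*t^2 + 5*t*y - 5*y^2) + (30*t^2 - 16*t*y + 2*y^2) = 130*t^2 - 11*t*y - 3*y^2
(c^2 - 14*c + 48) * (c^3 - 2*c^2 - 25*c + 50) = c^5 - 16*c^4 + 51*c^3 + 304*c^2 - 1900*c + 2400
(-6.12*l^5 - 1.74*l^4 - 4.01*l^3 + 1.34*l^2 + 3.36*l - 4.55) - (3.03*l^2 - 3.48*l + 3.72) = -6.12*l^5 - 1.74*l^4 - 4.01*l^3 - 1.69*l^2 + 6.84*l - 8.27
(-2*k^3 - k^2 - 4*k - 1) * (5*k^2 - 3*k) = -10*k^5 + k^4 - 17*k^3 + 7*k^2 + 3*k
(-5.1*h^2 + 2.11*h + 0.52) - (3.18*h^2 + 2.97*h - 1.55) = -8.28*h^2 - 0.86*h + 2.07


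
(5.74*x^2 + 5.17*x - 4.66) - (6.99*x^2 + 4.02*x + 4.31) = -1.25*x^2 + 1.15*x - 8.97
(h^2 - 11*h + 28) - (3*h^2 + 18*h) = -2*h^2 - 29*h + 28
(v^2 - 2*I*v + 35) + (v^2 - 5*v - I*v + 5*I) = 2*v^2 - 5*v - 3*I*v + 35 + 5*I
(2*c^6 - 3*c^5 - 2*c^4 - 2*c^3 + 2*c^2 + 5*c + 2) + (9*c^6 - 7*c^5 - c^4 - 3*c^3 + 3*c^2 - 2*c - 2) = 11*c^6 - 10*c^5 - 3*c^4 - 5*c^3 + 5*c^2 + 3*c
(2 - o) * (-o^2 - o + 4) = o^3 - o^2 - 6*o + 8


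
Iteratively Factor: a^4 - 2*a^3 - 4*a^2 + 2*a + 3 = (a - 1)*(a^3 - a^2 - 5*a - 3) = (a - 1)*(a + 1)*(a^2 - 2*a - 3) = (a - 3)*(a - 1)*(a + 1)*(a + 1)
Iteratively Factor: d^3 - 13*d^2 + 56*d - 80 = (d - 5)*(d^2 - 8*d + 16) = (d - 5)*(d - 4)*(d - 4)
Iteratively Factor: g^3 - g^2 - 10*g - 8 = (g + 1)*(g^2 - 2*g - 8) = (g - 4)*(g + 1)*(g + 2)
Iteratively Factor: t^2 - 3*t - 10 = (t + 2)*(t - 5)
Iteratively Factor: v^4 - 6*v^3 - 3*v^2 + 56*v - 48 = (v - 1)*(v^3 - 5*v^2 - 8*v + 48) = (v - 1)*(v + 3)*(v^2 - 8*v + 16) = (v - 4)*(v - 1)*(v + 3)*(v - 4)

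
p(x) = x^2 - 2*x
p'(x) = 2*x - 2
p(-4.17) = 25.73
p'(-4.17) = -10.34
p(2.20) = 0.44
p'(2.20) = 2.40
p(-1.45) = 5.00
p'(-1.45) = -4.90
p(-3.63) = 20.44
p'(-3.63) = -9.26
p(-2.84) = 13.75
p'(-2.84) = -7.68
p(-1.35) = 4.52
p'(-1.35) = -4.70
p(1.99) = -0.02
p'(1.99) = 1.98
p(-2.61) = 12.03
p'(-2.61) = -7.22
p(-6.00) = 48.00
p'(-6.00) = -14.00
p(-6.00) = 48.00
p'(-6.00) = -14.00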